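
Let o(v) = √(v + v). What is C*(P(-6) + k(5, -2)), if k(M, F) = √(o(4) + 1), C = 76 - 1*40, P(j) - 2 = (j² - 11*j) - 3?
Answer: 3636 + 36*√(1 + 2*√2) ≈ 3706.4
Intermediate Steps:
P(j) = -1 + j² - 11*j (P(j) = 2 + ((j² - 11*j) - 3) = 2 + (-3 + j² - 11*j) = -1 + j² - 11*j)
C = 36 (C = 76 - 40 = 36)
o(v) = √2*√v (o(v) = √(2*v) = √2*√v)
k(M, F) = √(1 + 2*√2) (k(M, F) = √(√2*√4 + 1) = √(√2*2 + 1) = √(2*√2 + 1) = √(1 + 2*√2))
C*(P(-6) + k(5, -2)) = 36*((-1 + (-6)² - 11*(-6)) + √(1 + 2*√2)) = 36*((-1 + 36 + 66) + √(1 + 2*√2)) = 36*(101 + √(1 + 2*√2)) = 3636 + 36*√(1 + 2*√2)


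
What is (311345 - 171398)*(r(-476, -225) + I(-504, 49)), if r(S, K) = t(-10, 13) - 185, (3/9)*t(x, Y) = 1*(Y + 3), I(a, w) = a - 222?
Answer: -120774261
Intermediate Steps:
I(a, w) = -222 + a
t(x, Y) = 9 + 3*Y (t(x, Y) = 3*(1*(Y + 3)) = 3*(1*(3 + Y)) = 3*(3 + Y) = 9 + 3*Y)
r(S, K) = -137 (r(S, K) = (9 + 3*13) - 185 = (9 + 39) - 185 = 48 - 185 = -137)
(311345 - 171398)*(r(-476, -225) + I(-504, 49)) = (311345 - 171398)*(-137 + (-222 - 504)) = 139947*(-137 - 726) = 139947*(-863) = -120774261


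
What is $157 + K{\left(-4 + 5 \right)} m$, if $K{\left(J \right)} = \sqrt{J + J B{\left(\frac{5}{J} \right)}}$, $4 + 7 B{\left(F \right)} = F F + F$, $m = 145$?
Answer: $157 + \frac{145 \sqrt{231}}{7} \approx 471.83$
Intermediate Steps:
$B{\left(F \right)} = - \frac{4}{7} + \frac{F}{7} + \frac{F^{2}}{7}$ ($B{\left(F \right)} = - \frac{4}{7} + \frac{F F + F}{7} = - \frac{4}{7} + \frac{F^{2} + F}{7} = - \frac{4}{7} + \frac{F + F^{2}}{7} = - \frac{4}{7} + \left(\frac{F}{7} + \frac{F^{2}}{7}\right) = - \frac{4}{7} + \frac{F}{7} + \frac{F^{2}}{7}$)
$K{\left(J \right)} = \sqrt{J + J \left(- \frac{4}{7} + \frac{5}{7 J} + \frac{25}{7 J^{2}}\right)}$ ($K{\left(J \right)} = \sqrt{J + J \left(- \frac{4}{7} + \frac{5 \frac{1}{J}}{7} + \frac{\left(\frac{5}{J}\right)^{2}}{7}\right)} = \sqrt{J + J \left(- \frac{4}{7} + \frac{5}{7 J} + \frac{25 \frac{1}{J^{2}}}{7}\right)} = \sqrt{J + J \left(- \frac{4}{7} + \frac{5}{7 J} + \frac{25}{7 J^{2}}\right)}$)
$157 + K{\left(-4 + 5 \right)} m = 157 + \frac{\sqrt{35 + 21 \left(-4 + 5\right) + \frac{175}{-4 + 5}}}{7} \cdot 145 = 157 + \frac{\sqrt{35 + 21 \cdot 1 + \frac{175}{1}}}{7} \cdot 145 = 157 + \frac{\sqrt{35 + 21 + 175 \cdot 1}}{7} \cdot 145 = 157 + \frac{\sqrt{35 + 21 + 175}}{7} \cdot 145 = 157 + \frac{\sqrt{231}}{7} \cdot 145 = 157 + \frac{145 \sqrt{231}}{7}$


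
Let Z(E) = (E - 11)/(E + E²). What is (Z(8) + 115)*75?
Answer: 68975/8 ≈ 8621.9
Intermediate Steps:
Z(E) = (-11 + E)/(E + E²)
(Z(8) + 115)*75 = ((-11 + 8)/(8*(1 + 8)) + 115)*75 = ((⅛)*(-3)/9 + 115)*75 = ((⅛)*(⅑)*(-3) + 115)*75 = (-1/24 + 115)*75 = (2759/24)*75 = 68975/8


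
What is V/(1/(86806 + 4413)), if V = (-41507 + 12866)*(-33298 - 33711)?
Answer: 175067939823411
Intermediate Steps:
V = 1919204769 (V = -28641*(-67009) = 1919204769)
V/(1/(86806 + 4413)) = 1919204769/(1/(86806 + 4413)) = 1919204769/(1/91219) = 1919204769*91219 = 175067939823411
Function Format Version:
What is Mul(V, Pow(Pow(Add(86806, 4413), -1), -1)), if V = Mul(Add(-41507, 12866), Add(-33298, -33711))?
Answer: 175067939823411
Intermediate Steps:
V = 1919204769 (V = Mul(-28641, -67009) = 1919204769)
Mul(V, Pow(Pow(Add(86806, 4413), -1), -1)) = Mul(1919204769, Pow(Pow(Add(86806, 4413), -1), -1)) = Mul(1919204769, Pow(Pow(91219, -1), -1)) = Mul(1919204769, Pow(Rational(1, 91219), -1)) = Mul(1919204769, 91219) = 175067939823411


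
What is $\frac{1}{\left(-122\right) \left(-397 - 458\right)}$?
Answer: $\frac{1}{104310} \approx 9.5868 \cdot 10^{-6}$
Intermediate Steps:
$\frac{1}{\left(-122\right) \left(-397 - 458\right)} = \frac{1}{\left(-122\right) \left(-855\right)} = \frac{1}{104310}$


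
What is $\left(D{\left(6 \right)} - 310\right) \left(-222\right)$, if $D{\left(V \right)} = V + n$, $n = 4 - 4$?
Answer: $67488$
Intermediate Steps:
$n = 0$ ($n = 4 - 4 = 0$)
$D{\left(V \right)} = V$ ($D{\left(V \right)} = V + 0 = V$)
$\left(D{\left(6 \right)} - 310\right) \left(-222\right) = \left(6 - 310\right) \left(-222\right) = \left(-304\right) \left(-222\right) = 67488$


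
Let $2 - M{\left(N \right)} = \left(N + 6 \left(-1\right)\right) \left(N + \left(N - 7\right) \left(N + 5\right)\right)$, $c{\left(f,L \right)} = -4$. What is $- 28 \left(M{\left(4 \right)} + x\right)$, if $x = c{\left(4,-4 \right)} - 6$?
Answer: $1512$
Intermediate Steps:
$x = -10$ ($x = -4 - 6 = -10$)
$M{\left(N \right)} = 2 - \left(-6 + N\right) \left(N + \left(-7 + N\right) \left(5 + N\right)\right)$ ($M{\left(N \right)} = 2 - \left(N + 6 \left(-1\right)\right) \left(N + \left(N - 7\right) \left(N + 5\right)\right) = 2 - \left(N - 6\right) \left(N + \left(-7 + N\right) \left(5 + N\right)\right) = 2 - \left(-6 + N\right) \left(N + \left(-7 + N\right) \left(5 + N\right)\right)$)
$- 28 \left(M{\left(4 \right)} + x\right) = - 28 \left(\left(-208 - 4^{3} + 7 \cdot 4^{2} + 29 \cdot 4\right) - 10\right) = - 28 \left(\left(-208 - 64 + 7 \cdot 16 + 116\right) - 10\right) = - 28 \left(\left(-208 - 64 + 112 + 116\right) - 10\right) = - 28 \left(-44 - 10\right) = \left(-28\right) \left(-54\right) = 1512$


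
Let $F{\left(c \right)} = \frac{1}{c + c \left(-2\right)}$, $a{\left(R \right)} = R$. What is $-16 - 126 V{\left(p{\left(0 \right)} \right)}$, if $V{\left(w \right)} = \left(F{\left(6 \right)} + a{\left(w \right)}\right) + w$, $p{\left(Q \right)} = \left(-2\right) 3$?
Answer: $1517$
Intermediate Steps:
$F{\left(c \right)} = - \frac{1}{c}$ ($F{\left(c \right)} = \frac{1}{c - 2 c} = \frac{1}{\left(-1\right) c} = - \frac{1}{c}$)
$p{\left(Q \right)} = -6$
$V{\left(w \right)} = - \frac{1}{6} + 2 w$ ($V{\left(w \right)} = \left(- \frac{1}{6} + w\right) + w = - \frac{1}{6} + 2 w$)
$-16 - 126 V{\left(p{\left(0 \right)} \right)} = -16 - 126 \left(- \frac{1}{6} + 2 \left(-6\right)\right) = -16 - 126 \left(- \frac{1}{6} - 12\right) = -16 - -1533 = -16 + 1533 = 1517$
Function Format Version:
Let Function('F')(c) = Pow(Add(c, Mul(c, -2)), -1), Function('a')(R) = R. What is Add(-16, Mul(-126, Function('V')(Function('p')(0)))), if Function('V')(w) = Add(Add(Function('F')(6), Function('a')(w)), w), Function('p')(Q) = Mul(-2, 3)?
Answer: 1517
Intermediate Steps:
Function('F')(c) = Mul(-1, Pow(c, -1)) (Function('F')(c) = Pow(Add(c, Mul(-2, c)), -1) = Pow(Mul(-1, c), -1) = Mul(-1, Pow(c, -1)))
Function('p')(Q) = -6
Function('V')(w) = Add(Rational(-1, 6), Mul(2, w)) (Function('V')(w) = Add(Add(Mul(-1, Pow(6, -1)), w), w) = Add(Add(Mul(-1, Rational(1, 6)), w), w) = Add(Add(Rational(-1, 6), w), w) = Add(Rational(-1, 6), Mul(2, w)))
Add(-16, Mul(-126, Function('V')(Function('p')(0)))) = Add(-16, Mul(-126, Add(Rational(-1, 6), Mul(2, -6)))) = Add(-16, Mul(-126, Add(Rational(-1, 6), -12))) = Add(-16, Mul(-126, Rational(-73, 6))) = Add(-16, 1533) = 1517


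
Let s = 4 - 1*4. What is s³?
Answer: 0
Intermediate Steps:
s = 0 (s = 4 - 4 = 0)
s³ = 0³ = 0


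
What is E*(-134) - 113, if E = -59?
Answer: 7793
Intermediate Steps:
E*(-134) - 113 = -59*(-134) - 113 = 7906 - 113 = 7793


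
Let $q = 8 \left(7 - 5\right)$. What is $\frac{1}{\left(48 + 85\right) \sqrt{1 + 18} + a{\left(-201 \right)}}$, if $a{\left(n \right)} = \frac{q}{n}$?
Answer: $\frac{3216}{13578412235} + \frac{5373333 \sqrt{19}}{13578412235} \approx 0.0017252$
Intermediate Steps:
$q = 16$ ($q = 8 \cdot 2 = 16$)
$a{\left(n \right)} = \frac{16}{n}$
$\frac{1}{\left(48 + 85\right) \sqrt{1 + 18} + a{\left(-201 \right)}} = \frac{1}{\left(48 + 85\right) \sqrt{1 + 18} + \frac{16}{-201}} = \frac{1}{133 \sqrt{19} + 16 \left(- \frac{1}{201}\right)} = \frac{1}{133 \sqrt{19} - \frac{16}{201}} = \frac{1}{- \frac{16}{201} + 133 \sqrt{19}}$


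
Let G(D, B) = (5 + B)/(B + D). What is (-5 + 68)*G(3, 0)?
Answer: 105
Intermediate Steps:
G(D, B) = (5 + B)/(B + D)
(-5 + 68)*G(3, 0) = (-5 + 68)*((5 + 0)/(0 + 3)) = 63*(5/3) = 105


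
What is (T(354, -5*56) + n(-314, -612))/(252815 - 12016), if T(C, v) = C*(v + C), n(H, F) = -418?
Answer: 25778/240799 ≈ 0.10705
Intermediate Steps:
T(C, v) = C*(C + v)
(T(354, -5*56) + n(-314, -612))/(252815 - 12016) = (354*(354 - 5*56) - 418)/(252815 - 12016) = (354*(354 - 280) - 418)/240799 = (354*74 - 418)*(1/240799) = (26196 - 418)*(1/240799) = 25778*(1/240799) = 25778/240799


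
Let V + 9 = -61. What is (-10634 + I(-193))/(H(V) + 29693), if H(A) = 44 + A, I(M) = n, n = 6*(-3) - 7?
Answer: -323/899 ≈ -0.35929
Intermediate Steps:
V = -70 (V = -9 - 61 = -70)
n = -25 (n = -18 - 7 = -25)
I(M) = -25
(-10634 + I(-193))/(H(V) + 29693) = (-10634 - 25)/((44 - 70) + 29693) = -10659/(-26 + 29693) = -10659/29667 = -10659*1/29667 = -323/899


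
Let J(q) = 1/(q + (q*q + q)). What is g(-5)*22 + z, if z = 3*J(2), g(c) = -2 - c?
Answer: 531/8 ≈ 66.375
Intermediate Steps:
J(q) = 1/(q² + 2*q) (J(q) = 1/(q + (q² + q)) = 1/(q + (q + q²)) = 1/(q² + 2*q))
z = 3/8 (z = 3*(1/(2*(2 + 2))) = 3*((½)/4) = 3*((½)*(¼)) = 3*(⅛) = 3/8 ≈ 0.37500)
g(-5)*22 + z = (-2 - 1*(-5))*22 + 3/8 = (-2 + 5)*22 + 3/8 = 3*22 + 3/8 = 66 + 3/8 = 531/8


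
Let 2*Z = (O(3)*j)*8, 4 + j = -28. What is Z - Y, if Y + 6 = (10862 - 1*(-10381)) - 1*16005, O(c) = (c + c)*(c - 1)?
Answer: -6768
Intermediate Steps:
j = -32 (j = -4 - 28 = -32)
O(c) = 2*c*(-1 + c) (O(c) = (2*c)*(-1 + c) = 2*c*(-1 + c))
Y = 5232 (Y = -6 + ((10862 - 1*(-10381)) - 1*16005) = -6 + ((10862 + 10381) - 16005) = -6 + (21243 - 16005) = -6 + 5238 = 5232)
Z = -1536 (Z = (((2*3*(-1 + 3))*(-32))*8)/2 = (((2*3*2)*(-32))*8)/2 = ((12*(-32))*8)/2 = (-384*8)/2 = (½)*(-3072) = -1536)
Z - Y = -1536 - 1*5232 = -1536 - 5232 = -6768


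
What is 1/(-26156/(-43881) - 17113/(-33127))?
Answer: 9258891/10301945 ≈ 0.89875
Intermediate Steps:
1/(-26156/(-43881) - 17113/(-33127)) = 1/(-26156*(-1/43881) - 17113*(-1/33127)) = 1/(26156/43881 + 109/211) = 1/(10301945/9258891) = 9258891/10301945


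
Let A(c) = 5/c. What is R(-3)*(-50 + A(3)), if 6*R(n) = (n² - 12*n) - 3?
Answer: -1015/3 ≈ -338.33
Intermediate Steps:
R(n) = -½ - 2*n + n²/6 (R(n) = ((n² - 12*n) - 3)/6 = (-3 + n² - 12*n)/6 = -½ - 2*n + n²/6)
R(-3)*(-50 + A(3)) = (-½ - 2*(-3) + (⅙)*(-3)²)*(-50 + 5/3) = (-½ + 6 + (⅙)*9)*(-50 + 5*(⅓)) = (-½ + 6 + 3/2)*(-50 + 5/3) = 7*(-145/3) = -1015/3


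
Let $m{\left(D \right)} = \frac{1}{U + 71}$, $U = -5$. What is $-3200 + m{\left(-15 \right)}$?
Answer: $- \frac{211199}{66} \approx -3200.0$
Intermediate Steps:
$m{\left(D \right)} = \frac{1}{66}$ ($m{\left(D \right)} = \frac{1}{-5 + 71} = \frac{1}{66}$)
$-3200 + m{\left(-15 \right)} = -3200 + \frac{1}{66} = - \frac{211199}{66}$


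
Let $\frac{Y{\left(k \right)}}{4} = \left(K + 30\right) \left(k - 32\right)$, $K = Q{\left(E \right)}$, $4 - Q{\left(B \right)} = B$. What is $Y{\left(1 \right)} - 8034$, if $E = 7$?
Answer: $-11382$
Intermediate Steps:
$Q{\left(B \right)} = 4 - B$
$K = -3$ ($K = 4 - 7 = -3$)
$Y{\left(k \right)} = -3456 + 108 k$ ($Y{\left(k \right)} = 4 \left(-3 + 30\right) \left(k - 32\right) = 4 \cdot 27 \left(-32 + k\right) = 4 \left(-864 + 27 k\right) = -3456 + 108 k$)
$Y{\left(1 \right)} - 8034 = \left(-3456 + 108 \cdot 1\right) - 8034 = \left(-3456 + 108\right) - 8034 = -3348 - 8034 = -11382$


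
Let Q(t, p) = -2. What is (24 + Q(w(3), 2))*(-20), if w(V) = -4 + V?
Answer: -440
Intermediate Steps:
(24 + Q(w(3), 2))*(-20) = (24 - 2)*(-20) = 22*(-20) = -440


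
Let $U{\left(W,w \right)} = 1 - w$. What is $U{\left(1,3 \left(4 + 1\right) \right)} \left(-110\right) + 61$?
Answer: $1601$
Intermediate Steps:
$U{\left(1,3 \left(4 + 1\right) \right)} \left(-110\right) + 61 = \left(1 - 3 \left(4 + 1\right)\right) \left(-110\right) + 61 = \left(1 - 3 \cdot 5\right) \left(-110\right) + 61 = \left(1 - 15\right) \left(-110\right) + 61 = \left(-14\right) \left(-110\right) + 61 = 1540 + 61 = 1601$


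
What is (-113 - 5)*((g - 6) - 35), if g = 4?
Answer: 4366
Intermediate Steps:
(-113 - 5)*((g - 6) - 35) = (-113 - 5)*((4 - 6) - 35) = -118*(-2 - 35) = -118*(-37) = 4366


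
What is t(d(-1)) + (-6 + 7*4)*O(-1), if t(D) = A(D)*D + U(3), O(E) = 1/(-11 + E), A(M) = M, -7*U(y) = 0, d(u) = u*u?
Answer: -⅚ ≈ -0.83333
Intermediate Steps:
d(u) = u²
U(y) = 0 (U(y) = -⅐*0 = 0)
t(D) = D² (t(D) = D*D + 0 = D² + 0 = D²)
t(d(-1)) + (-6 + 7*4)*O(-1) = ((-1)²)² + (-6 + 7*4)/(-11 - 1) = 1² + (-6 + 28)/(-12) = 1 + 22*(-1/12) = 1 - 11/6 = -⅚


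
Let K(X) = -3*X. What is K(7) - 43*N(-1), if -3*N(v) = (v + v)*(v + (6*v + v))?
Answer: 625/3 ≈ 208.33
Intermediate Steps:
N(v) = -16*v²/3 (N(v) = -(v + v)*(v + (6*v + v))/3 = -2*v*(v + 7*v)/3 = -2*v*8*v/3 = -16*v²/3)
K(7) - 43*N(-1) = -3*7 - (-688)*(-1)²/3 = -21 - (-688)/3 = -21 - 43*(-16/3) = -21 + 688/3 = 625/3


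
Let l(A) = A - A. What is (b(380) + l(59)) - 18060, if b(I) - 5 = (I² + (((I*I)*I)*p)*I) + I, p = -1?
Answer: -20851233275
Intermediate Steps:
l(A) = 0
b(I) = 5 + I + I² - I⁴ (b(I) = 5 + ((I² + (((I*I)*I)*(-1))*I) + I) = 5 + ((I² + ((I²*I)*(-1))*I) + I) = 5 + ((I² + (I³*(-1))*I) + I) = 5 + ((I² + (-I³)*I) + I) = 5 + ((I² - I⁴) + I) = 5 + (I + I² - I⁴) = 5 + I + I² - I⁴)
(b(380) + l(59)) - 18060 = ((5 + 380 + 380² - 1*380⁴) + 0) - 18060 = ((5 + 380 + 144400 - 1*20851360000) + 0) - 18060 = ((5 + 380 + 144400 - 20851360000) + 0) - 18060 = (-20851215215 + 0) - 18060 = -20851215215 - 18060 = -20851233275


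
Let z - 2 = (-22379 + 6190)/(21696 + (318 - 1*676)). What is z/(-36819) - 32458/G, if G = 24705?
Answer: -2833453503979/2156592291390 ≈ -1.3139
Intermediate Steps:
z = 26487/21338 (z = 2 + (-22379 + 6190)/(21696 + (318 - 1*676)) = 2 - 16189/(21696 + (318 - 676)) = 2 - 16189/(21696 - 358) = 2 - 16189/21338 = 26487/21338 ≈ 1.2413)
z/(-36819) - 32458/G = (26487/21338)/(-36819) - 32458/24705 = (26487/21338)*(-1/36819) - 32458*1/24705 = -2943/87293758 - 32458/24705 = -2833453503979/2156592291390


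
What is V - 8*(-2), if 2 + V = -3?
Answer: 11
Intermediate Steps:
V = -5 (V = -2 - 3 = -5)
V - 8*(-2) = -5 - 8*(-2) = -5 + 16 = 11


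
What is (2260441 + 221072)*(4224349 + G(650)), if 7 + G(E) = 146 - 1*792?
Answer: 10481156532048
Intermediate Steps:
G(E) = -653 (G(E) = -7 + (146 - 1*792) = -7 + (146 - 792) = -7 - 646 = -653)
(2260441 + 221072)*(4224349 + G(650)) = (2260441 + 221072)*(4224349 - 653) = 2481513*4223696 = 10481156532048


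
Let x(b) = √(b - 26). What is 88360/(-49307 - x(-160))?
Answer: -871353304/486236087 + 17672*I*√186/486236087 ≈ -1.792 + 0.00049567*I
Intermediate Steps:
x(b) = √(-26 + b)
88360/(-49307 - x(-160)) = 88360/(-49307 - √(-26 - 160)) = 88360/(-49307 - √(-186)) = 88360/(-49307 - I*√186)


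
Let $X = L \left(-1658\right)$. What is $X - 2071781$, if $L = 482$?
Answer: $-2870937$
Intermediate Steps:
$X = -799156$ ($X = 482 \left(-1658\right) = -799156$)
$X - 2071781 = -799156 - 2071781 = -2870937$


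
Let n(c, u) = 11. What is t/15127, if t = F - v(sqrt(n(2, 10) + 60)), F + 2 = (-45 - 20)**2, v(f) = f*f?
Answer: 4152/15127 ≈ 0.27448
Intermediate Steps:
v(f) = f**2
F = 4223 (F = -2 + (-45 - 20)**2 = -2 + (-65)**2 = -2 + 4225 = 4223)
t = 4152 (t = 4223 - (sqrt(11 + 60))**2 = 4223 - (sqrt(71))**2 = 4223 - 1*71 = 4223 - 71 = 4152)
t/15127 = 4152/15127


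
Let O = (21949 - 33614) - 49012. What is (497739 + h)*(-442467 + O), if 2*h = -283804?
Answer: -179037251528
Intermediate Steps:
h = -141902 (h = (1/2)*(-283804) = -141902)
O = -60677 (O = -11665 - 49012 = -60677)
(497739 + h)*(-442467 + O) = (497739 - 141902)*(-442467 - 60677) = 355837*(-503144) = -179037251528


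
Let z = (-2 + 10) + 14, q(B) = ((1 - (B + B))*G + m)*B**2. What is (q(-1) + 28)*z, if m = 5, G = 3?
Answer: 924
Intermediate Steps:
q(B) = B**2*(8 - 6*B) (q(B) = ((1 - (B + B))*3 + 5)*B**2 = ((1 - 2*B)*3 + 5)*B**2 = ((3 - 6*B) + 5)*B**2 = (8 - 6*B)*B**2 = B**2*(8 - 6*B))
z = 22 (z = 8 + 14 = 22)
(q(-1) + 28)*z = ((-1)**2*(8 - 6*(-1)) + 28)*22 = (1*(8 + 6) + 28)*22 = (1*14 + 28)*22 = (14 + 28)*22 = 42*22 = 924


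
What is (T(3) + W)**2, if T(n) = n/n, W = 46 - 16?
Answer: 961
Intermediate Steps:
W = 30
T(n) = 1
(T(3) + W)**2 = (1 + 30)**2 = 31**2 = 961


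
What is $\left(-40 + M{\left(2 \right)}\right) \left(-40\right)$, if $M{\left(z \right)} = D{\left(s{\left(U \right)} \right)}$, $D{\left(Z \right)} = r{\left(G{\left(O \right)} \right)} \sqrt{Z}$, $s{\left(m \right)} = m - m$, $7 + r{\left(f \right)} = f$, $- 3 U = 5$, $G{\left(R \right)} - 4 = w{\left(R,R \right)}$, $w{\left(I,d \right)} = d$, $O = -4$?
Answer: $1600$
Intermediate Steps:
$G{\left(R \right)} = 4 + R$
$U = - \frac{5}{3}$ ($U = \left(- \frac{1}{3}\right) 5 = - \frac{5}{3} \approx -1.6667$)
$r{\left(f \right)} = -7 + f$
$s{\left(m \right)} = 0$
$D{\left(Z \right)} = - 7 \sqrt{Z}$ ($D{\left(Z \right)} = \left(-7 + \left(4 - 4\right)\right) \sqrt{Z} = \left(-7 + 0\right) \sqrt{Z} = - 7 \sqrt{Z}$)
$M{\left(z \right)} = 0$ ($M{\left(z \right)} = - 7 \sqrt{0} = \left(-7\right) 0 = 0$)
$\left(-40 + M{\left(2 \right)}\right) \left(-40\right) = \left(-40 + 0\right) \left(-40\right) = \left(-40\right) \left(-40\right) = 1600$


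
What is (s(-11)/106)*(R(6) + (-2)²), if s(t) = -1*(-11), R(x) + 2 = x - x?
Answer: 11/53 ≈ 0.20755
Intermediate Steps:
R(x) = -2 (R(x) = -2 + (x - x) = -2 + 0 = -2)
s(t) = 11
(s(-11)/106)*(R(6) + (-2)²) = (11/106)*(-2 + (-2)²) = (11*(1/106))*(-2 + 4) = (11/106)*2 = 11/53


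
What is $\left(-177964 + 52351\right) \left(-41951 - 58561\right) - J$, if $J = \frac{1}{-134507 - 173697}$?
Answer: $\frac{3891264692874625}{308204} \approx 1.2626 \cdot 10^{10}$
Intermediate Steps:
$J = - \frac{1}{308204}$ ($J = \frac{1}{-308204} = - \frac{1}{308204} \approx -3.2446 \cdot 10^{-6}$)
$\left(-177964 + 52351\right) \left(-41951 - 58561\right) - J = \left(-177964 + 52351\right) \left(-41951 - 58561\right) - - \frac{1}{308204} = - 125613 \left(-41951 + \left(-86227 + 27666\right)\right) + \frac{1}{308204} = - 125613 \left(-41951 - 58561\right) + \frac{1}{308204} = \left(-125613\right) \left(-100512\right) + \frac{1}{308204} = 12625613856 + \frac{1}{308204} = \frac{3891264692874625}{308204}$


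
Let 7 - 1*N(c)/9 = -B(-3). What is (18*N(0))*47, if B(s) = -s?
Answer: 76140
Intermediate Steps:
N(c) = 90 (N(c) = 63 - (-9)*(-1*(-3)) = 63 - (-9)*3 = 63 - 9*(-3) = 63 + 27 = 90)
(18*N(0))*47 = (18*90)*47 = 1620*47 = 76140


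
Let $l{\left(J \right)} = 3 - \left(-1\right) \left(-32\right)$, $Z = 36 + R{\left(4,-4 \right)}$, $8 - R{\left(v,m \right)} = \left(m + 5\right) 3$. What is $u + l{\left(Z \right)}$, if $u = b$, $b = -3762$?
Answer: $-3791$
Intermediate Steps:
$u = -3762$
$R{\left(v,m \right)} = -7 - 3 m$ ($R{\left(v,m \right)} = 8 - \left(m + 5\right) 3 = 8 - \left(5 + m\right) 3 = 8 - \left(15 + 3 m\right) = -7 - 3 m$)
$Z = 41$ ($Z = 36 - -5 = 36 + \left(-7 + 12\right) = 36 + 5 = 41$)
$l{\left(J \right)} = -29$ ($l{\left(J \right)} = 3 - 32 = -29$)
$u + l{\left(Z \right)} = -3762 - 29 = -3791$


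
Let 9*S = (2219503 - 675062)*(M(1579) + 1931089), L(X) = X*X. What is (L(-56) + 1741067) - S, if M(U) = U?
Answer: -2984876000761/9 ≈ -3.3165e+11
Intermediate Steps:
L(X) = X**2
S = 2984891698588/9 (S = ((2219503 - 675062)*(1579 + 1931089))/9 = (1544441*1932668)/9 = (1/9)*2984891698588 = 2984891698588/9 ≈ 3.3165e+11)
(L(-56) + 1741067) - S = ((-56)**2 + 1741067) - 1*2984891698588/9 = (3136 + 1741067) - 2984891698588/9 = 1744203 - 2984891698588/9 = -2984876000761/9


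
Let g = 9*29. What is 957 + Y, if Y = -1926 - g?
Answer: -1230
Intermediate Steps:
g = 261
Y = -2187 (Y = -1926 - 1*261 = -1926 - 261 = -2187)
957 + Y = 957 - 2187 = -1230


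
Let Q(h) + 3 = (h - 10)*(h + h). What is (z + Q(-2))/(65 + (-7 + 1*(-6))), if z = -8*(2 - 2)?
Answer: 45/52 ≈ 0.86539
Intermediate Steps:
z = 0 (z = -8*0 = 0)
Q(h) = -3 + 2*h*(-10 + h) (Q(h) = -3 + (h - 10)*(h + h) = -3 + (-10 + h)*(2*h) = -3 + 2*h*(-10 + h))
(z + Q(-2))/(65 + (-7 + 1*(-6))) = (0 + (-3 - 20*(-2) + 2*(-2)²))/(65 + (-7 + 1*(-6))) = (0 + (-3 + 40 + 2*4))/(65 + (-7 - 6)) = (0 + (-3 + 40 + 8))/(65 - 13) = (0 + 45)/52 = (1/52)*45 = 45/52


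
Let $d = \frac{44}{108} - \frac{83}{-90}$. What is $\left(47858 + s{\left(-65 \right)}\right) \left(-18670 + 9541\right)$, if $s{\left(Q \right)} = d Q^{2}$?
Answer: $- \frac{8787231541}{18} \approx -4.8818 \cdot 10^{8}$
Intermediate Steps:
$d = \frac{359}{270}$ ($d = 44 \cdot \frac{1}{108} - - \frac{83}{90} = \frac{11}{27} + \frac{83}{90} = \frac{359}{270} \approx 1.3296$)
$s{\left(Q \right)} = \frac{359 Q^{2}}{270}$
$\left(47858 + s{\left(-65 \right)}\right) \left(-18670 + 9541\right) = \left(47858 + \frac{359 \left(-65\right)^{2}}{270}\right) \left(-18670 + 9541\right) = \left(47858 + \frac{359}{270} \cdot 4225\right) \left(-9129\right) = \left(47858 + \frac{303355}{54}\right) \left(-9129\right) = \frac{2887687}{54} \left(-9129\right) = - \frac{8787231541}{18}$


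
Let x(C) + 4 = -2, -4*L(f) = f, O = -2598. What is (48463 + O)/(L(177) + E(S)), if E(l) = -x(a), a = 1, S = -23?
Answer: -183460/153 ≈ -1199.1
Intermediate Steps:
L(f) = -f/4
x(C) = -6 (x(C) = -4 - 2 = -6)
E(l) = 6 (E(l) = -1*(-6) = 6)
(48463 + O)/(L(177) + E(S)) = (48463 - 2598)/(-1/4*177 + 6) = 45865/(-177/4 + 6) = 45865/(-153/4) = 45865*(-4/153) = -183460/153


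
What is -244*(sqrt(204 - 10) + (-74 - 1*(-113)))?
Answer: -9516 - 244*sqrt(194) ≈ -12915.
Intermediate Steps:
-244*(sqrt(204 - 10) + (-74 - 1*(-113))) = -244*(sqrt(194) + (-74 + 113)) = -244*(sqrt(194) + 39) = -244*(39 + sqrt(194)) = -9516 - 244*sqrt(194)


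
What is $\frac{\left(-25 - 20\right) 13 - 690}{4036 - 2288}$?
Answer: $- \frac{1275}{1748} \approx -0.72941$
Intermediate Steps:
$\frac{\left(-25 - 20\right) 13 - 690}{4036 - 2288} = \frac{\left(-45\right) 13 - 690}{1748} = \left(-585 - 690\right) \frac{1}{1748} = \left(-1275\right) \frac{1}{1748} = - \frac{1275}{1748}$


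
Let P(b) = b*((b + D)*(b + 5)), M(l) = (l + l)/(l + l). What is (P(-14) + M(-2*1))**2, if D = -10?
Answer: 9138529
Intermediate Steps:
M(l) = 1 (M(l) = (2*l)/((2*l)) = (2*l)*(1/(2*l)) = 1)
P(b) = b*(-10 + b)*(5 + b) (P(b) = b*((b - 10)*(b + 5)) = b*((-10 + b)*(5 + b)) = b*(-10 + b)*(5 + b))
(P(-14) + M(-2*1))**2 = (-14*(-50 + (-14)**2 - 5*(-14)) + 1)**2 = (-14*(-50 + 196 + 70) + 1)**2 = (-14*216 + 1)**2 = (-3024 + 1)**2 = (-3023)**2 = 9138529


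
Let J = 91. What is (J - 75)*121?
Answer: 1936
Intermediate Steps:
(J - 75)*121 = (91 - 75)*121 = 16*121 = 1936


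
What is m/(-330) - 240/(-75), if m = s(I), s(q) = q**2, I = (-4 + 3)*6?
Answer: 34/11 ≈ 3.0909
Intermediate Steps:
I = -6 (I = -1*6 = -6)
m = 36 (m = (-6)**2 = 36)
m/(-330) - 240/(-75) = 36/(-330) - 240/(-75) = 36*(-1/330) - 240*(-1/75) = -6/55 + 16/5 = 34/11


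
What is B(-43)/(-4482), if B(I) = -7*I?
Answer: -301/4482 ≈ -0.067158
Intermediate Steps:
B(-43)/(-4482) = -7*(-43)/(-4482) = 301*(-1/4482) = -301/4482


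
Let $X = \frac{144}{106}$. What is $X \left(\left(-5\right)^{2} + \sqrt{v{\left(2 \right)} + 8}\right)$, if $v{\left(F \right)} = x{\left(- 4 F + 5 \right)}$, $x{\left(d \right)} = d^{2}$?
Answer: $\frac{1800}{53} + \frac{72 \sqrt{17}}{53} \approx 39.563$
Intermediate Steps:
$X = \frac{72}{53}$ ($X = 144 \cdot \frac{1}{106} = \frac{72}{53} \approx 1.3585$)
$v{\left(F \right)} = \left(5 - 4 F\right)^{2}$ ($v{\left(F \right)} = \left(- 4 F + 5\right)^{2} = \left(5 - 4 F\right)^{2}$)
$X \left(\left(-5\right)^{2} + \sqrt{v{\left(2 \right)} + 8}\right) = \frac{72 \left(\left(-5\right)^{2} + \sqrt{\left(-5 + 4 \cdot 2\right)^{2} + 8}\right)}{53} = \frac{72 \left(25 + \sqrt{\left(-5 + 8\right)^{2} + 8}\right)}{53} = \frac{72 \left(25 + \sqrt{3^{2} + 8}\right)}{53} = \frac{72 \left(25 + \sqrt{9 + 8}\right)}{53} = \frac{72 \left(25 + \sqrt{17}\right)}{53} = \frac{1800}{53} + \frac{72 \sqrt{17}}{53}$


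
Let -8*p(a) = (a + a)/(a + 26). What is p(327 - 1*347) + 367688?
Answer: 2206133/6 ≈ 3.6769e+5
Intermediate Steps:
p(a) = -a/(4*(26 + a)) (p(a) = -(a + a)/(8*(a + 26)) = -2*a/(8*(26 + a)) = -a/(4*(26 + a)))
p(327 - 1*347) + 367688 = -(327 - 1*347)/(104 + 4*(327 - 1*347)) + 367688 = -(327 - 347)/(104 + 4*(327 - 347)) + 367688 = -1*(-20)/(104 + 4*(-20)) + 367688 = -1*(-20)/(104 - 80) + 367688 = -1*(-20)/24 + 367688 = -1*(-20)*1/24 + 367688 = ⅚ + 367688 = 2206133/6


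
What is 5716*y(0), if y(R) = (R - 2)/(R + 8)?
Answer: -1429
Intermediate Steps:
y(R) = (-2 + R)/(8 + R)
5716*y(0) = 5716*((-2 + 0)/(8 + 0)) = 5716*(-2/8) = 5716*((⅛)*(-2)) = 5716*(-¼) = -1429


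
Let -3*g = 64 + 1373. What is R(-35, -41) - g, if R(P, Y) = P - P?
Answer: 479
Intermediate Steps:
R(P, Y) = 0
g = -479 (g = -(64 + 1373)/3 = -⅓*1437 = -479)
R(-35, -41) - g = 0 - 1*(-479) = 0 + 479 = 479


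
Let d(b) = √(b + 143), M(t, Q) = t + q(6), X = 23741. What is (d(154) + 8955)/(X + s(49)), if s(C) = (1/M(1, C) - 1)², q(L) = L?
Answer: 87759/232669 + 147*√33/1163345 ≈ 0.37791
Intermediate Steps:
M(t, Q) = 6 + t (M(t, Q) = t + 6 = 6 + t)
d(b) = √(143 + b)
s(C) = 36/49 (s(C) = (1/(6 + 1) - 1)² = (1/7 - 1)² = (⅐ - 1)² = (-6/7)² = 36/49)
(d(154) + 8955)/(X + s(49)) = (√(143 + 154) + 8955)/(23741 + 36/49) = (√297 + 8955)/(1163345/49) = (3*√33 + 8955)*(49/1163345) = (8955 + 3*√33)*(49/1163345) = 87759/232669 + 147*√33/1163345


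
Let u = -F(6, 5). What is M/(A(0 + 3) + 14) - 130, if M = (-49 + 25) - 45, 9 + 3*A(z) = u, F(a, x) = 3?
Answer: -1369/10 ≈ -136.90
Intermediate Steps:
u = -3 (u = -1*3 = -3)
A(z) = -4 (A(z) = -3 + (1/3)*(-3) = -3 - 1 = -4)
M = -69 (M = -24 - 45 = -69)
M/(A(0 + 3) + 14) - 130 = -69/(-4 + 14) - 130 = -69/10 - 130 = -1369/10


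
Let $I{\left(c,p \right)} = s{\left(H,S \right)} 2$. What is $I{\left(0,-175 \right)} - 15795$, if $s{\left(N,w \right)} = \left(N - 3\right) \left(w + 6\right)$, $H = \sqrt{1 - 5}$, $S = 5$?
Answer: $-15861 + 44 i \approx -15861.0 + 44.0 i$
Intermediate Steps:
$H = 2 i$ ($H = \sqrt{-4} = 2 i \approx 2.0 i$)
$s{\left(N,w \right)} = \left(-3 + N\right) \left(6 + w\right)$
$I{\left(c,p \right)} = -66 + 44 i$ ($I{\left(c,p \right)} = \left(-18 - 15 + 6 \cdot 2 i + 2 i 5\right) 2 = \left(-18 - 15 + 12 i + 10 i\right) 2 = \left(-33 + 22 i\right) 2 = -66 + 44 i$)
$I{\left(0,-175 \right)} - 15795 = \left(-66 + 44 i\right) - 15795 = -15861 + 44 i$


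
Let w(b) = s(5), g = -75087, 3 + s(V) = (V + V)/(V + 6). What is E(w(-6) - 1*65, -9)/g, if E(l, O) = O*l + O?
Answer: -727/91773 ≈ -0.0079217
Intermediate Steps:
s(V) = -3 + 2*V/(6 + V) (s(V) = -3 + (V + V)/(V + 6) = -3 + (2*V)/(6 + V) = -3 + 2*V/(6 + V))
w(b) = -23/11 (w(b) = (-18 - 1*5)/(6 + 5) = (-18 - 5)/11 = (1/11)*(-23) = -23/11)
E(l, O) = O + O*l
E(w(-6) - 1*65, -9)/g = -9*(1 + (-23/11 - 1*65))/(-75087) = -9*(1 + (-23/11 - 65))*(-1/75087) = -9*(1 - 738/11)*(-1/75087) = -9*(-727/11)*(-1/75087) = (6543/11)*(-1/75087) = -727/91773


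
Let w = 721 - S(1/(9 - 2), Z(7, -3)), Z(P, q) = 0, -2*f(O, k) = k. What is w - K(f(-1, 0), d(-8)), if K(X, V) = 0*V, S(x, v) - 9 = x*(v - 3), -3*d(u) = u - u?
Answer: 4987/7 ≈ 712.43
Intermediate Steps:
f(O, k) = -k/2
d(u) = 0 (d(u) = -(u - u)/3 = -1/3*0 = 0)
S(x, v) = 9 + x*(-3 + v) (S(x, v) = 9 + x*(v - 3) = 9 + x*(-3 + v))
K(X, V) = 0
w = 4987/7 (w = 721 - (9 - 3/(9 - 2) + 0/(9 - 2)) = 721 - (9 - 3/7 + 0/7) = 721 - (9 - 3*1/7 + 0*(1/7)) = 721 - (9 - 3/7 + 0) = 721 - 1*60/7 = 721 - 60/7 = 4987/7 ≈ 712.43)
w - K(f(-1, 0), d(-8)) = 4987/7 - 1*0 = 4987/7 + 0 = 4987/7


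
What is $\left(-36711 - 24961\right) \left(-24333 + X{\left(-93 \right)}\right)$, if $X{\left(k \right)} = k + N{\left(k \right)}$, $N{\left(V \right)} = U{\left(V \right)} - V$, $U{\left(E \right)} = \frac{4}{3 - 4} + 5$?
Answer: $1500603104$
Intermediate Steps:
$U{\left(E \right)} = 1$ ($U{\left(E \right)} = \frac{4}{-1} + 5 = 4 \left(-1\right) + 5 = -4 + 5 = 1$)
$N{\left(V \right)} = 1 - V$
$X{\left(k \right)} = 1$ ($X{\left(k \right)} = k - \left(-1 + k\right) = 1$)
$\left(-36711 - 24961\right) \left(-24333 + X{\left(-93 \right)}\right) = \left(-36711 - 24961\right) \left(-24333 + 1\right) = \left(-61672\right) \left(-24332\right) = 1500603104$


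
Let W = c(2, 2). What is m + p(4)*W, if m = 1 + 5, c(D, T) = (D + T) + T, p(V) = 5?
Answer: 36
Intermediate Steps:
c(D, T) = D + 2*T
W = 6 (W = 2 + 2*2 = 2 + 4 = 6)
m = 6
m + p(4)*W = 6 + 5*6 = 6 + 30 = 36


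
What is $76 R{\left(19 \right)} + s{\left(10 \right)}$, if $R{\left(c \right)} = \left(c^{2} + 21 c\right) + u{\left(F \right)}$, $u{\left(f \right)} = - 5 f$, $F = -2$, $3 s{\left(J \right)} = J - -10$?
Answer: $\frac{175580}{3} \approx 58527.0$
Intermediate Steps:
$s{\left(J \right)} = \frac{10}{3} + \frac{J}{3}$ ($s{\left(J \right)} = \frac{J - -10}{3} = \frac{J + 10}{3} = \frac{10 + J}{3} = \frac{10}{3} + \frac{J}{3}$)
$R{\left(c \right)} = 10 + c^{2} + 21 c$ ($R{\left(c \right)} = \left(c^{2} + 21 c\right) - -10 = \left(c^{2} + 21 c\right) + 10 = 10 + c^{2} + 21 c$)
$76 R{\left(19 \right)} + s{\left(10 \right)} = 76 \left(10 + 19^{2} + 21 \cdot 19\right) + \left(\frac{10}{3} + \frac{1}{3} \cdot 10\right) = 76 \left(10 + 361 + 399\right) + \left(\frac{10}{3} + \frac{10}{3}\right) = 76 \cdot 770 + \frac{20}{3} = 58520 + \frac{20}{3} = \frac{175580}{3}$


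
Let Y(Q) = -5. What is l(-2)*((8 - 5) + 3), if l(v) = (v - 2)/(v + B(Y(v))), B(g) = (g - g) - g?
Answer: -8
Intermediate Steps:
B(g) = -g (B(g) = 0 - g = -g)
l(v) = (-2 + v)/(5 + v) (l(v) = (v - 2)/(v - 1*(-5)) = (-2 + v)/(v + 5) = (-2 + v)/(5 + v))
l(-2)*((8 - 5) + 3) = ((-2 - 2)/(5 - 2))*((8 - 5) + 3) = (-4/3)*(3 + 3) = ((1/3)*(-4))*6 = -4/3*6 = -8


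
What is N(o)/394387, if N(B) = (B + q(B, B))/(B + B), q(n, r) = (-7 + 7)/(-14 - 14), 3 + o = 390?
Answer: 1/788774 ≈ 1.2678e-6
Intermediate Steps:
o = 387 (o = -3 + 390 = 387)
q(n, r) = 0 (q(n, r) = 0/(-28) = 0*(-1/28) = 0)
N(B) = ½ (N(B) = (B + 0)/(B + B) = B/((2*B)) = B*(1/(2*B)) = ½)
N(o)/394387 = (½)/394387 = (½)*(1/394387) = 1/788774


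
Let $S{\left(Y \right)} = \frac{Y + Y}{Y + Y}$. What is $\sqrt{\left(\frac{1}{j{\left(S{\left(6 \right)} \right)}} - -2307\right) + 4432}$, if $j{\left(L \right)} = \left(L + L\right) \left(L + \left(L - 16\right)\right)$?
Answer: $\frac{\sqrt{1320837}}{14} \approx 82.091$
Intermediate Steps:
$S{\left(Y \right)} = 1$ ($S{\left(Y \right)} = \frac{2 Y}{2 Y} = 2 Y \frac{1}{2 Y} = 1$)
$j{\left(L \right)} = 2 L \left(-16 + 2 L\right)$ ($j{\left(L \right)} = 2 L \left(L + \left(L - 16\right)\right) = 2 L \left(L + \left(-16 + L\right)\right) = 2 L \left(-16 + 2 L\right)$)
$\sqrt{\left(\frac{1}{j{\left(S{\left(6 \right)} \right)}} - -2307\right) + 4432} = \sqrt{\left(\frac{1}{4 \cdot 1 \left(-8 + 1\right)} - -2307\right) + 4432} = \sqrt{\left(\frac{1}{4 \cdot 1 \left(-7\right)} + 2307\right) + 4432} = \sqrt{\left(\frac{1}{-28} + 2307\right) + 4432} = \sqrt{\left(- \frac{1}{28} + 2307\right) + 4432} = \sqrt{\frac{64595}{28} + 4432} = \sqrt{\frac{188691}{28}} = \frac{\sqrt{1320837}}{14}$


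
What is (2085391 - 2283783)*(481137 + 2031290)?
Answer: -498445417384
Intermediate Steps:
(2085391 - 2283783)*(481137 + 2031290) = -198392*2512427 = -498445417384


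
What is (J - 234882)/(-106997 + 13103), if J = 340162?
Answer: -52640/46947 ≈ -1.1213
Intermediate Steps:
(J - 234882)/(-106997 + 13103) = (340162 - 234882)/(-106997 + 13103) = 105280/(-93894) = 105280*(-1/93894) = -52640/46947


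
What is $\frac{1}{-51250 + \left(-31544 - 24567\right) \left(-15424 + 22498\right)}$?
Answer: $- \frac{1}{396980464} \approx -2.519 \cdot 10^{-9}$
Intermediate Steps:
$\frac{1}{-51250 + \left(-31544 - 24567\right) \left(-15424 + 22498\right)} = \frac{1}{-51250 - 396929214} = \frac{1}{-396980464} = - \frac{1}{396980464}$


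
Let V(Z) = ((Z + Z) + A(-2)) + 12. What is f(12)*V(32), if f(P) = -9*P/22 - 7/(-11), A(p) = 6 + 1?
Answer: -3901/11 ≈ -354.64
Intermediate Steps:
A(p) = 7
f(P) = 7/11 - 9*P/22 (f(P) = -9*P/22 - 7*(-1/11) = -9*P/22 + 7/11 = 7/11 - 9*P/22)
V(Z) = 19 + 2*Z (V(Z) = ((Z + Z) + 7) + 12 = (2*Z + 7) + 12 = (7 + 2*Z) + 12 = 19 + 2*Z)
f(12)*V(32) = (7/11 - 9/22*12)*(19 + 2*32) = (7/11 - 54/11)*(19 + 64) = -47/11*83 = -3901/11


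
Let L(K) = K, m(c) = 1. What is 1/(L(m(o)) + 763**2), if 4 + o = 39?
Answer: 1/582170 ≈ 1.7177e-6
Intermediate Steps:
o = 35 (o = -4 + 39 = 35)
1/(L(m(o)) + 763**2) = 1/(1 + 763**2) = 1/(1 + 582169) = 1/582170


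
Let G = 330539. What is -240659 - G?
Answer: -571198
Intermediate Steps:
-240659 - G = -240659 - 1*330539 = -240659 - 330539 = -571198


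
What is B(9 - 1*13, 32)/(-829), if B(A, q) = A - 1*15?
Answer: 19/829 ≈ 0.022919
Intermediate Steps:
B(A, q) = -15 + A (B(A, q) = A - 15 = -15 + A)
B(9 - 1*13, 32)/(-829) = (-15 + (9 - 1*13))/(-829) = (-15 + (9 - 13))*(-1/829) = (-15 - 4)*(-1/829) = -19*(-1/829) = 19/829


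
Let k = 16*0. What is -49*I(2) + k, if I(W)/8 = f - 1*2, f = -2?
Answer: 1568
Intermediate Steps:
I(W) = -32 (I(W) = 8*(-2 - 1*2) = 8*(-2 - 2) = 8*(-4) = -32)
k = 0
-49*I(2) + k = -49*(-32) + 0 = 1568 + 0 = 1568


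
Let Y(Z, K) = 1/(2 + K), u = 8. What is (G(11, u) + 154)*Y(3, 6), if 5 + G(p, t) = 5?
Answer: 77/4 ≈ 19.250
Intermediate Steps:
G(p, t) = 0 (G(p, t) = -5 + 5 = 0)
(G(11, u) + 154)*Y(3, 6) = (0 + 154)/(2 + 6) = 154/8 = 154*(⅛) = 77/4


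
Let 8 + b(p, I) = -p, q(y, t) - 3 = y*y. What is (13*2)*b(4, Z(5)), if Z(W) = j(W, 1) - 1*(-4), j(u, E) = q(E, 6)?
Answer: -312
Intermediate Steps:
q(y, t) = 3 + y² (q(y, t) = 3 + y*y = 3 + y²)
j(u, E) = 3 + E²
Z(W) = 8 (Z(W) = (3 + 1²) - 1*(-4) = (3 + 1) + 4 = 4 + 4 = 8)
b(p, I) = -8 - p
(13*2)*b(4, Z(5)) = (13*2)*(-8 - 1*4) = 26*(-8 - 4) = 26*(-12) = -312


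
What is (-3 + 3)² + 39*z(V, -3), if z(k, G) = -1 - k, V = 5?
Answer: -234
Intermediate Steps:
(-3 + 3)² + 39*z(V, -3) = (-3 + 3)² + 39*(-1 - 1*5) = 0² + 39*(-1 - 5) = 0 + 39*(-6) = 0 - 234 = -234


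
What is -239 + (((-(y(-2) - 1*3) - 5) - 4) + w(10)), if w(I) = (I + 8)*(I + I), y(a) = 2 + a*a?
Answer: 109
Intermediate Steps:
y(a) = 2 + a**2
w(I) = 2*I*(8 + I) (w(I) = (8 + I)*(2*I) = 2*I*(8 + I))
-239 + (((-(y(-2) - 1*3) - 5) - 4) + w(10)) = -239 + (((-((2 + (-2)**2) - 1*3) - 5) - 4) + 2*10*(8 + 10)) = -239 + (((-((2 + 4) - 3) - 5) - 4) + 2*10*18) = -239 + (((-(6 - 3) - 5) - 4) + 360) = -239 + (((-1*3 - 5) - 4) + 360) = -239 + (((-3 - 5) - 4) + 360) = -239 + ((-8 - 4) + 360) = -239 + (-12 + 360) = -239 + 348 = 109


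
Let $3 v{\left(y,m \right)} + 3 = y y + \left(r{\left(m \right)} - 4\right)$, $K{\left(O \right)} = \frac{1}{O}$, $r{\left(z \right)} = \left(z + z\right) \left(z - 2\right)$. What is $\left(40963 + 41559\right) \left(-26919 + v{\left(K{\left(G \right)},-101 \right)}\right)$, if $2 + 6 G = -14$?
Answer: $- \frac{52776986361}{32} \approx -1.6493 \cdot 10^{9}$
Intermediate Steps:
$G = - \frac{8}{3}$ ($G = - \frac{1}{3} + \frac{1}{6} \left(-14\right) = - \frac{1}{3} - \frac{7}{3} = - \frac{8}{3} \approx -2.6667$)
$r{\left(z \right)} = 2 z \left(-2 + z\right)$
$v{\left(y,m \right)} = - \frac{7}{3} + \frac{y^{2}}{3} + \frac{2 m \left(-2 + m\right)}{3}$ ($v{\left(y,m \right)} = -1 + \frac{y y + \left(2 m \left(-2 + m\right) - 4\right)}{3} = -1 + \frac{y^{2} + \left(-4 + 2 m \left(-2 + m\right)\right)}{3} = -1 + \frac{-4 + y^{2} + 2 m \left(-2 + m\right)}{3} = -1 + \left(- \frac{4}{3} + \frac{y^{2}}{3} + \frac{2 m \left(-2 + m\right)}{3}\right) = - \frac{7}{3} + \frac{y^{2}}{3} + \frac{2 m \left(-2 + m\right)}{3}$)
$\left(40963 + 41559\right) \left(-26919 + v{\left(K{\left(G \right)},-101 \right)}\right) = \left(40963 + 41559\right) \left(-26919 + \left(- \frac{7}{3} + \frac{\left(\frac{1}{- \frac{8}{3}}\right)^{2}}{3} + \frac{2}{3} \left(-101\right) \left(-2 - 101\right)\right)\right) = 82522 \left(-26919 + \left(- \frac{7}{3} + \frac{\left(- \frac{3}{8}\right)^{2}}{3} + \frac{2}{3} \left(-101\right) \left(-103\right)\right)\right) = 82522 \left(-26919 + \left(- \frac{7}{3} + \frac{1}{3} \cdot \frac{9}{64} + \frac{20806}{3}\right)\right) = 82522 \left(-26919 + \left(- \frac{7}{3} + \frac{3}{64} + \frac{20806}{3}\right)\right) = 82522 \left(-26919 + \frac{443715}{64}\right) = 82522 \left(- \frac{1279101}{64}\right) = - \frac{52776986361}{32}$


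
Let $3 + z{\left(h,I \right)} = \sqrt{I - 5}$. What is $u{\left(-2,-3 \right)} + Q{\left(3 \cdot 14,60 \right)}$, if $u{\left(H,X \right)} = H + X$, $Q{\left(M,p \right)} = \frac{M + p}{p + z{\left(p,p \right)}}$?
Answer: $- \frac{5078}{1597} - \frac{51 \sqrt{55}}{1597} \approx -3.4165$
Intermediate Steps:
$z{\left(h,I \right)} = -3 + \sqrt{-5 + I}$ ($z{\left(h,I \right)} = -3 + \sqrt{I - 5} = -3 + \sqrt{-5 + I}$)
$Q{\left(M,p \right)} = \frac{M + p}{-3 + p + \sqrt{-5 + p}}$ ($Q{\left(M,p \right)} = \frac{M + p}{p + \left(-3 + \sqrt{-5 + p}\right)} = \frac{M + p}{-3 + p + \sqrt{-5 + p}}$)
$u{\left(-2,-3 \right)} + Q{\left(3 \cdot 14,60 \right)} = \left(-2 - 3\right) + \frac{3 \cdot 14 + 60}{-3 + 60 + \sqrt{-5 + 60}} = -5 + \frac{42 + 60}{-3 + 60 + \sqrt{55}} = -5 + \frac{1}{57 + \sqrt{55}} \cdot 102 = -5 + \frac{102}{57 + \sqrt{55}}$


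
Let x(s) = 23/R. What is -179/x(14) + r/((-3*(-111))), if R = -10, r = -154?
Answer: 592528/7659 ≈ 77.364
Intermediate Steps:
x(s) = -23/10 (x(s) = 23/(-10) = 23*(-1/10) = -23/10)
-179/x(14) + r/((-3*(-111))) = -179/(-23/10) - 154/((-3*(-111))) = -179*(-10/23) - 154/333 = 1790/23 - 154*1/333 = 1790/23 - 154/333 = 592528/7659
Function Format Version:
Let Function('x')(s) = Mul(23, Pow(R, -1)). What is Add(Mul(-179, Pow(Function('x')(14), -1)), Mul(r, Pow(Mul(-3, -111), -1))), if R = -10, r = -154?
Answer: Rational(592528, 7659) ≈ 77.364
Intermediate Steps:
Function('x')(s) = Rational(-23, 10) (Function('x')(s) = Mul(23, Pow(-10, -1)) = Mul(23, Rational(-1, 10)) = Rational(-23, 10))
Add(Mul(-179, Pow(Function('x')(14), -1)), Mul(r, Pow(Mul(-3, -111), -1))) = Add(Mul(-179, Pow(Rational(-23, 10), -1)), Mul(-154, Pow(Mul(-3, -111), -1))) = Add(Mul(-179, Rational(-10, 23)), Mul(-154, Pow(333, -1))) = Add(Rational(1790, 23), Mul(-154, Rational(1, 333))) = Add(Rational(1790, 23), Rational(-154, 333)) = Rational(592528, 7659)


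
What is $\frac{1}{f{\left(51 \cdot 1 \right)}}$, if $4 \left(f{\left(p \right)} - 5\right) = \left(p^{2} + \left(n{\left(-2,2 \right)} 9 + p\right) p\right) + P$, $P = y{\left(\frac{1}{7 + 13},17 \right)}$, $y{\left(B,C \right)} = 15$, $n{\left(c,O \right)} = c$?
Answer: $\frac{4}{4319} \approx 0.00092614$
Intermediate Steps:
$P = 15$
$f{\left(p \right)} = \frac{35}{4} + \frac{p^{2}}{4} + \frac{p \left(-18 + p\right)}{4}$ ($f{\left(p \right)} = 5 + \frac{\left(p^{2} + \left(\left(-2\right) 9 + p\right) p\right) + 15}{4} = 5 + \frac{\left(p^{2} + \left(-18 + p\right) p\right) + 15}{4} = 5 + \frac{\left(p^{2} + p \left(-18 + p\right)\right) + 15}{4} = 5 + \frac{15 + p^{2} + p \left(-18 + p\right)}{4} = 5 + \left(\frac{15}{4} + \frac{p^{2}}{4} + \frac{p \left(-18 + p\right)}{4}\right) = \frac{35}{4} + \frac{p^{2}}{4} + \frac{p \left(-18 + p\right)}{4}$)
$\frac{1}{f{\left(51 \cdot 1 \right)}} = \frac{1}{\frac{35}{4} + \frac{\left(51 \cdot 1\right)^{2}}{2} - \frac{9 \cdot 51 \cdot 1}{2}} = \frac{1}{\frac{35}{4} + \frac{51^{2}}{2} - \frac{459}{2}} = \frac{1}{\frac{35}{4} + \frac{1}{2} \cdot 2601 - \frac{459}{2}} = \frac{1}{\frac{35}{4} + \frac{2601}{2} - \frac{459}{2}} = \frac{1}{\frac{4319}{4}} = \frac{4}{4319}$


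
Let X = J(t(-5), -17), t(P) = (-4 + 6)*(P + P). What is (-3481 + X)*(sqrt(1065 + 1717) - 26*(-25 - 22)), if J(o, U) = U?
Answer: -4274556 - 3498*sqrt(2782) ≈ -4.4591e+6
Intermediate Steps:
t(P) = 4*P (t(P) = 2*(2*P) = 4*P)
X = -17
(-3481 + X)*(sqrt(1065 + 1717) - 26*(-25 - 22)) = (-3481 - 17)*(sqrt(1065 + 1717) - 26*(-25 - 22)) = -3498*(sqrt(2782) - 26*(-47)) = -3498*(sqrt(2782) + 1222) = -3498*(1222 + sqrt(2782)) = -4274556 - 3498*sqrt(2782)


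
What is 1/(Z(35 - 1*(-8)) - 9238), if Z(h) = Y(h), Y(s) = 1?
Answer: -1/9237 ≈ -0.00010826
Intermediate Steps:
Z(h) = 1
1/(Z(35 - 1*(-8)) - 9238) = 1/(1 - 9238) = 1/(-9237) = -1/9237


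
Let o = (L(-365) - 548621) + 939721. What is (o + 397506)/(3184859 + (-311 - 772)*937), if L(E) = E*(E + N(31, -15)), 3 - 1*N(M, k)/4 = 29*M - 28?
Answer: 2189111/2170088 ≈ 1.0088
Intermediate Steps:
N(M, k) = 124 - 116*M (N(M, k) = 12 - 4*(29*M - 28) = 12 - 4*(-28 + 29*M) = 12 + (112 - 116*M) = 124 - 116*M)
L(E) = E*(-3472 + E) (L(E) = E*(E + (124 - 116*31)) = E*(E + (124 - 3596)) = E*(E - 3472) = E*(-3472 + E))
o = 1791605 (o = (-365*(-3472 - 365) - 548621) + 939721 = (-365*(-3837) - 548621) + 939721 = (1400505 - 548621) + 939721 = 851884 + 939721 = 1791605)
(o + 397506)/(3184859 + (-311 - 772)*937) = (1791605 + 397506)/(3184859 + (-311 - 772)*937) = 2189111/(3184859 - 1083*937) = 2189111/(3184859 - 1014771) = 2189111/2170088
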